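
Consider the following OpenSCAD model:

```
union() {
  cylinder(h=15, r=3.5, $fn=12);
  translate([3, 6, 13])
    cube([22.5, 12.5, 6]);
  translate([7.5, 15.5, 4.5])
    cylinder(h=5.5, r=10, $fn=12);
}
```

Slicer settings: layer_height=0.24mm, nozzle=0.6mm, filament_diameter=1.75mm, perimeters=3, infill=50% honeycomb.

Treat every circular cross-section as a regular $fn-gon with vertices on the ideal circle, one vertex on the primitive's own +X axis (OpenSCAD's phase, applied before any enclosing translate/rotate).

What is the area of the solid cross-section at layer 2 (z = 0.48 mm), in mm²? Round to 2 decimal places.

At z = 0.48 mm: the cylinder: section is a regular 12-gon, circumradius r=3.5 (area = (12/2)·3.500²·sin(360°/12) = 36.75 mm²); the cube at (3, 6) is not intersected at this z (z outside [13, 19]); the cylinder at (7.5, 15.5) is absent (z outside [4.5, 10]); Merging all regions: only the r=3.5 cylinder is present, so the union is just that shape — area = 36.75 mm². Overall, the cross-section is a single solid region. Net area = 36.75 mm².

36.75 mm²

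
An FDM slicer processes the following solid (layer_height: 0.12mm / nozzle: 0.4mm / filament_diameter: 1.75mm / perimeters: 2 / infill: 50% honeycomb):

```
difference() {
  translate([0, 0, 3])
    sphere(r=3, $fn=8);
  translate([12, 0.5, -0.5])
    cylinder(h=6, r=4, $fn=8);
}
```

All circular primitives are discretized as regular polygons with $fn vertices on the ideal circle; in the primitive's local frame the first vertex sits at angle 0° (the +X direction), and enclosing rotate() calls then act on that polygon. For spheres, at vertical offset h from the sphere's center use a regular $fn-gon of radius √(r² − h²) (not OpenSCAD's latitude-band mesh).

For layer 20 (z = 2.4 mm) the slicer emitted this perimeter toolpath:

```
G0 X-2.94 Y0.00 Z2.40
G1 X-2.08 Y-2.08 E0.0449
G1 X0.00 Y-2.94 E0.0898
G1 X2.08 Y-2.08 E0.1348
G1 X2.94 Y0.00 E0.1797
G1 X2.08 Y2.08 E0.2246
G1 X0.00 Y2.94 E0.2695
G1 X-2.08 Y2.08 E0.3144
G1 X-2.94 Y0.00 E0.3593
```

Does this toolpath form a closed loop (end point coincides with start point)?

Start point (G0): (-2.94, 0.00). End point (last G1): the path returns to the start — closed.

yes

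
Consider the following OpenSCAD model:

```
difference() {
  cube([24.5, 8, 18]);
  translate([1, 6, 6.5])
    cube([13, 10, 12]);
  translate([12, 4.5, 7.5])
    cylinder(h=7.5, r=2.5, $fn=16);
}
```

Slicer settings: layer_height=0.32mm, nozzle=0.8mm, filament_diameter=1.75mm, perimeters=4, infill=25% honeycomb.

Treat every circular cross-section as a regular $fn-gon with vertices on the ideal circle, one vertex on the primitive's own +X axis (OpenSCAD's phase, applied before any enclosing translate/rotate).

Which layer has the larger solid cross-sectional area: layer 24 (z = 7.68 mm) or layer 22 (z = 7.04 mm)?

Layer 24 (z = 7.68): the cube is present — its section is the full 24.5×8 rectangle (area 196.00 mm²); the 13×10 cube at (1, 6) contributes its full rectangle (area 130.00 mm²); the r=2.5 cylinder at (12, 4.5) contributes a regular 16-gon of circumradius 2.5 (area = (16/2)·2.500²·sin(360°/16) = 19.13 mm²); After the difference (first − rest): starting from the 24.5×8 cube (196.00 mm²), the 13×10 cube at (1, 6) partially overlaps it — only the 26.00 mm² overlap (of its 130.00 mm²) is removed, clipping the outline; the r=2.5 cylinder at (12, 4.5) partially overlaps it — only the 16.48 mm² overlap (of its 19.13 mm²) is removed, clipping the outline — area = 153.52 mm². So its area = 153.52 mm². Layer 22 (z = 7.04): the cube (footprint 24.5×8) is included at this height (area 196.00 mm²); the cube at (1, 6) (footprint 13×10) is included at this height (area 130.00 mm²); the cylinder at (12, 4.5) is absent (z outside [7.5, 15]); Taking the first minus the rest: starting from the 24.5×8 cube (196.00 mm²), the 13×10 cube at (1, 6) partially overlaps it — only the 26.00 mm² overlap (of its 130.00 mm²) is removed, clipping the outline — area = 170.00 mm². So its area = 170.00 mm². Layer 22 is larger (170.00 vs 153.52 mm²).

layer 22 (z = 7.04 mm)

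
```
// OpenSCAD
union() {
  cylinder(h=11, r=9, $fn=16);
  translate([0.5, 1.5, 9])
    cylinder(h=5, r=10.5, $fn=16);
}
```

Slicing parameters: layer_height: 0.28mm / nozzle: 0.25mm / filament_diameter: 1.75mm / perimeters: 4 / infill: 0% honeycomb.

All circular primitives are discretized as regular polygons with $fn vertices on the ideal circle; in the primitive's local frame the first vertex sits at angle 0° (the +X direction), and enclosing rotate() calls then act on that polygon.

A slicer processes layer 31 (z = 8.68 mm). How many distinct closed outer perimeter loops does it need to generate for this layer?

1

At z = 8.68 mm: the r=9 cylinder gives a regular 16-gon of circumradius 9 (constant along its height); the cylinder at (0.5, 1.5) does not reach this height (z outside [9, 14]); Taking the union: only the r=9 cylinder is present, so the union is just that shape — 1 connected region. The result has 1 disconnected region.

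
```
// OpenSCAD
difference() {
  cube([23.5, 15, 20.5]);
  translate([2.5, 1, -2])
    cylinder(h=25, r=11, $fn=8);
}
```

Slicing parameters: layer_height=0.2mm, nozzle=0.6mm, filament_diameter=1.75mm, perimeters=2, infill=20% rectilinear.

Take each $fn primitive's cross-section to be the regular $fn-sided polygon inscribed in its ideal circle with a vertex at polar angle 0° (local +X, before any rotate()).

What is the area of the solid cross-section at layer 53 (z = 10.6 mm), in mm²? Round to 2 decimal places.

227.44 mm²

At z = 10.6 mm: the cube is present — its section is the full 23.5×15 rectangle (area 352.50 mm²); the cylinder at (2.5, 1): section is a regular 8-gon, circumradius r=11 (area = (8/2)·11.000²·sin(360°/8) = 342.24 mm²); After the difference (first − rest): starting from the 23.5×15 cube (352.50 mm²), the r=11 cylinder at (2.5, 1) partially overlaps it — only the 125.06 mm² overlap (of its 342.24 mm²) is removed, clipping the outline — area = 227.44 mm². Overall, the cross-section is a single solid region. Net area = 227.44 mm².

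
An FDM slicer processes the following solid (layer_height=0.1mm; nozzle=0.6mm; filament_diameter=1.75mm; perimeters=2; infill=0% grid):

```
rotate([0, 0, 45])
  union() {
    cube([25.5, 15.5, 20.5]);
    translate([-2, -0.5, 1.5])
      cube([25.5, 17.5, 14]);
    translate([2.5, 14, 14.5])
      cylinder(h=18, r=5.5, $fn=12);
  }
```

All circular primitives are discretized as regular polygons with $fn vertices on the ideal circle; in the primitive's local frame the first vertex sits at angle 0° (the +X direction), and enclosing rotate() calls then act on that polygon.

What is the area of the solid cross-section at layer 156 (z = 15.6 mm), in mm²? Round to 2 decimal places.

At z = 15.6 mm: the 25.5×15.5 cube contributes its full rectangle (area 395.25 mm²); the cube at (-2, -0.5) does not reach this height (z outside [1.5, 15.5]); the cylinder at (2.5, 14): section is a regular 12-gon, circumradius r=5.5 (area = (12/2)·5.500²·sin(360°/12) = 90.75 mm²); Merging all regions: the regions partially overlap — summed areas 486.00 mm² minus the doubly-counted overlap 47.30 mm² gives 438.70 mm² — area = 438.70 mm²; (rotated 45° about Z; rotation is an isometry so areas/perimeters/island counts are preserved). Overall, the cross-section is a single solid region. Net area = 438.70 mm².

438.70 mm²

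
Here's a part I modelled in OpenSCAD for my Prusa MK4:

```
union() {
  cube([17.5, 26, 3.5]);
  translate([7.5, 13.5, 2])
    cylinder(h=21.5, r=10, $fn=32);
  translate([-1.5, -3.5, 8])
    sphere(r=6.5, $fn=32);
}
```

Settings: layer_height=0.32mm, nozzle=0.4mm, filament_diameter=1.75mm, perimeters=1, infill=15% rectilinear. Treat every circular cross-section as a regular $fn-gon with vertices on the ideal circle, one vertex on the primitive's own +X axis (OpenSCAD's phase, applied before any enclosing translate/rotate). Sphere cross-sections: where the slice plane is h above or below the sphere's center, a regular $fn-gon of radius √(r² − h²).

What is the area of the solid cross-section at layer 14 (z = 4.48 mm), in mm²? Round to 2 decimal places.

405.35 mm²

At z = 4.48 mm: the cube does not reach this height (z outside [0, 3.5]); the r=10 cylinder at (7.5, 13.5) contributes a regular 32-gon of circumradius 10 (area = (32/2)·10.000²·sin(360°/32) = 312.14 mm²); the sphere at (-1.5, -3.5): section is a regular 32-gon, circumradius = √(r²−h²) = √(6.5²−3.52²) = 5.464 (area = (32/2)·5.464²·sin(360°/32) = 93.21 mm²); Combining (union): the 2 present regions are separate (no shared area or edge), so areas and boundary lengths simply add and each stays a separate island — area = 405.35 mm². Overall, the cross-section has 2 separate islands. Net area = 405.35 mm².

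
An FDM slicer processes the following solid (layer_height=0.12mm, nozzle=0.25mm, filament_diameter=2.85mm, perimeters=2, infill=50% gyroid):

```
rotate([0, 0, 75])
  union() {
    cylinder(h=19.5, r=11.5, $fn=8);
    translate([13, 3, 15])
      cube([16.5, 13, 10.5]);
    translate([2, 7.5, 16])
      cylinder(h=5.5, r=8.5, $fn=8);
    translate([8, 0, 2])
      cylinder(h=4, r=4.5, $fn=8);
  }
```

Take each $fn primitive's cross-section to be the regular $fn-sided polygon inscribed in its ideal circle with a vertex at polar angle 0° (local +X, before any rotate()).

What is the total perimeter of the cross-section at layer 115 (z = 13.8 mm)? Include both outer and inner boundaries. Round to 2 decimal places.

70.41 mm

At z = 13.8 mm: the cylinder: section is a regular 8-gon, circumradius r=11.5 (perimeter = 2·8·11.500·sin(180°/8) = 70.41 mm); the cube at (13, 3) is absent (z outside [15, 25.5]); the cylinder at (2, 7.5) does not reach this height (z outside [16, 21.5]); the cylinder at (8, 0) does not reach this height (z outside [2, 6]); Combining (union): only the r=11.5 cylinder is present, so the union is just that shape — boundary = 70.41 mm; (rotated 75° about Z; rotation is an isometry so areas/perimeters/island counts are preserved). Overall, the cross-section is a single solid region. Total boundary length (outer) = 70.41 mm.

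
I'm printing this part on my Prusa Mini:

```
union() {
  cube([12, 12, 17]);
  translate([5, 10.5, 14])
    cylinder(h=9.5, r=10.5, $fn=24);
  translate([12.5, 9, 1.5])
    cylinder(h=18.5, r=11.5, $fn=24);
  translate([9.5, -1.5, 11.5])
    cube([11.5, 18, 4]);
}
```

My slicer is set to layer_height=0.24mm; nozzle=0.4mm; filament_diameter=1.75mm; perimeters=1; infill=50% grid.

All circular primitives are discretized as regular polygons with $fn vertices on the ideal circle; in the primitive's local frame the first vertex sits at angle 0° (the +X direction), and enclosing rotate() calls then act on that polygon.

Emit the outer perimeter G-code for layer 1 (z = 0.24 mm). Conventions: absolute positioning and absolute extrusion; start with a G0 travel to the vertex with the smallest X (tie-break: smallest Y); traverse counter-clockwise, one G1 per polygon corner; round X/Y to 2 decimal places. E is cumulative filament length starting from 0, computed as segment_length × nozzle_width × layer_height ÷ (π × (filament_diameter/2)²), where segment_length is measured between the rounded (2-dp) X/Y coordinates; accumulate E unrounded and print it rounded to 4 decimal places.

At z = 0.24 mm: the cube is present — its section is the full 12×12 rectangle; the cylinder at (5, 10.5) is not intersected at this z (z outside [14, 23.5]); the cylinder at (12.5, 9) does not reach this height (z outside [1.5, 20]); the cube at (9.5, -1.5) is not intersected at this z (z outside [11.5, 15.5]); Combining (union): only the 12×12 cube is present, so the union is just that shape — 1 connected region. The outline is a single polygon with 4 vertices. Extrusion per mm of travel: 0.4 × 0.24 / (π × 0.875²) = 0.039912. Accumulating E over each segment gives final E = 1.9158.

G0 X0.00 Y0.00 Z0.24
G1 X12.00 Y0.00 E0.4789
G1 X12.00 Y12.00 E0.9579
G1 X0.00 Y12.00 E1.4368
G1 X0.00 Y0.00 E1.9158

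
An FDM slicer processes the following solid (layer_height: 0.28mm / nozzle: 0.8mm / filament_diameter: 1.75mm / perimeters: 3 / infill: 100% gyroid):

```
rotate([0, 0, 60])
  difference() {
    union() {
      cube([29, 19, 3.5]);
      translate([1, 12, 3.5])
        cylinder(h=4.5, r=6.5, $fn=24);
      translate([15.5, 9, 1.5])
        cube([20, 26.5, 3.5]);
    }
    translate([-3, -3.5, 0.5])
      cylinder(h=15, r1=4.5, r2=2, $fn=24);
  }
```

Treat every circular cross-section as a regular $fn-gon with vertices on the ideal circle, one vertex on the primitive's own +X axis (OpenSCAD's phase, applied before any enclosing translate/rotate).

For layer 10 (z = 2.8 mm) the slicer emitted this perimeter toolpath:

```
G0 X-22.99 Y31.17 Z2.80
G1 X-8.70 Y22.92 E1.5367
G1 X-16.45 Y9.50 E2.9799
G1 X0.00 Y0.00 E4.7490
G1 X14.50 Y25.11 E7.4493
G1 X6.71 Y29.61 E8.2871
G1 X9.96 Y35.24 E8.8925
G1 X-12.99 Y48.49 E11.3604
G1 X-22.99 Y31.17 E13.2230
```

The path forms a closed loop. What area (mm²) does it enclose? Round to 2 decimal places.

945.82 mm²

Apply the shoelace formula to the sequence of (X, Y) vertices; enclosed area = 945.82 mm².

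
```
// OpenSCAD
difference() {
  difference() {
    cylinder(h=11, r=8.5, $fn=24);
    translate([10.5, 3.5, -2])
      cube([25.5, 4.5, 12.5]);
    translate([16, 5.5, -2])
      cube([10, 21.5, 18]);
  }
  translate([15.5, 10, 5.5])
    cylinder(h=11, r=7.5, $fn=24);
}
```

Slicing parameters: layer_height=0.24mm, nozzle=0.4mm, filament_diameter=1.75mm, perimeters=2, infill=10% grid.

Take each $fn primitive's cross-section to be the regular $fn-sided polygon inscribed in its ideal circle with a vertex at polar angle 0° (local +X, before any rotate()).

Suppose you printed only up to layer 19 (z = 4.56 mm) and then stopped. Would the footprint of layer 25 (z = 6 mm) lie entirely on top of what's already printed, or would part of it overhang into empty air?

entirely on top

Compare the two slices. At z = 4.56: the r=8.5 cylinder contributes a regular 24-gon of circumradius 8.5 (area = (24/2)·8.500²·sin(360°/24) = 224.40 mm²); the cube at (10.5, 3.5) is present — its section is the full 25.5×4.5 rectangle (area 114.75 mm²); the cube at (16, 5.5) is present — its section is the full 10×21.5 rectangle (area 215.00 mm²); After the difference (first − rest): starting from the r=8.5 cylinder (224.40 mm²), the 25.5×4.5 cube at (10.5, 3.5) misses the remaining region (no effect); the 10×21.5 cube at (16, 5.5) misses the remaining region (no effect) — area = 224.40 mm²; the cylinder at (15.5, 10) is absent (z outside [5.5, 16.5]); Subtracting the remaining from the first: none of the subtracted shapes is present at this height, so the result so far is unchanged — area = 224.40 mm². At z = 6: the r=8.5 cylinder gives a regular 24-gon of circumradius 8.5 (constant along its height) (area = (24/2)·8.500²·sin(360°/24) = 224.40 mm²); the cube at (10.5, 3.5) (footprint 25.5×4.5) is included at this height (area 114.75 mm²); the cube at (16, 5.5) (footprint 10×21.5) is included at this height (area 215.00 mm²); After the difference (first − rest): starting from the r=8.5 cylinder (224.40 mm²), the 25.5×4.5 cube at (10.5, 3.5) misses the remaining region (no effect); the 10×21.5 cube at (16, 5.5) misses the remaining region (no effect) — area = 224.40 mm²; the cylinder at (15.5, 10): section is a regular 24-gon, circumradius r=7.5 (area = (24/2)·7.500²·sin(360°/24) = 174.70 mm²); After the difference (first − rest): starting from the result so far (224.40 mm²), the r=7.5 cylinder at (15.5, 10) misses the remaining region (no effect) — area = 224.40 mm². Checking containment: the cross-section at z = 6 is a subset of the cross-section at z = 4.56.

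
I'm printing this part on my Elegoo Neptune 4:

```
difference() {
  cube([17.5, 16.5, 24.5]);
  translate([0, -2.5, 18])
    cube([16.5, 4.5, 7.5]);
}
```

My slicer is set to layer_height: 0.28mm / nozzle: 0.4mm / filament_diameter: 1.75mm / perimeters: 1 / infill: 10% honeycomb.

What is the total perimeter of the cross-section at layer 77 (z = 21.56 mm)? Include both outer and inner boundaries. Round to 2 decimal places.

At z = 21.56 mm: the cube (footprint 17.5×16.5) is included at this height (perimeter 68.00 mm); the cube at (0, -2.5) is present — its section is the full 16.5×4.5 rectangle (perimeter 42.00 mm); Subtracting the remaining from the first: starting from the 17.5×16.5 cube, the 16.5×4.5 cube at (0, -2.5) partially overlaps it — only the 33.00 mm² overlap (of its 74.25 mm²) is removed, clipping the outline — boundary = 68.00 mm. Overall, the cross-section is a single solid region. Total boundary length (outer) = 68.00 mm.

68.00 mm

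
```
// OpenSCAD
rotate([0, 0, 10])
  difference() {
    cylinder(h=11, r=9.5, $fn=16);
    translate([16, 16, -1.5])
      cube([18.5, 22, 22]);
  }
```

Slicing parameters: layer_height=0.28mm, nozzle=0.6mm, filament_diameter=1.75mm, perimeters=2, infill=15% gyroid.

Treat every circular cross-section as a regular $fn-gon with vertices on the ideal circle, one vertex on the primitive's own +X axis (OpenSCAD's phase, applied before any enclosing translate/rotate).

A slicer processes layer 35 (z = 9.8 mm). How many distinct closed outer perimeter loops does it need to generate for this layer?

At z = 9.8 mm: the r=9.5 cylinder contributes a regular 16-gon of circumradius 9.5; the 18.5×22 cube at (16, 16) contributes its full rectangle; After the difference (first − rest): starting from the r=9.5 cylinder, the 18.5×22 cube at (16, 16) misses the remaining region (no effect) — 1 connected region; (rotated 10° about Z; rotation is an isometry so areas/perimeters/island counts are preserved). The result has 1 disconnected region.

1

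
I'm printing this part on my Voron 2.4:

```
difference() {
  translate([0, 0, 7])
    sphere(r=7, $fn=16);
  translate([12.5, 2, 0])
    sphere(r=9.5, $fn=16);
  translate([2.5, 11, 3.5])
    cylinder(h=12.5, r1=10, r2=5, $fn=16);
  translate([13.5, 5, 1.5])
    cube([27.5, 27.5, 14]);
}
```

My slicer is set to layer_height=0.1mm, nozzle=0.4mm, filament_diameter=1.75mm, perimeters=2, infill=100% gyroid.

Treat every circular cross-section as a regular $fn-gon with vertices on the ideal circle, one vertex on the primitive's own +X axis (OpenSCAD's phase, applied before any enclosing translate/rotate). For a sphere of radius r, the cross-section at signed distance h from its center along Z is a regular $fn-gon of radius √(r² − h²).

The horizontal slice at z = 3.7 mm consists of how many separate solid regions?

At z = 3.7 mm: the r=7 sphere contributes a regular 16-gon of circumradius √(7²−3.3²) = 6.173; the r=9.5 sphere at (12.5, 2) slices to a regular 16-gon of circumradius 8.750 (√(r²−h²) with h=3.7 from center); the cone at (2.5, 11): at t=0.016 of its height the radius interpolates to r₁+(r₂−r₁)t = 9.920, giving a regular 16-gon of that circumradius; the 27.5×27.5 cube at (13.5, 5) contributes its full rectangle; Subtracting the remaining from the first: starting from the r=7 sphere, the r=9.5 sphere at (12.5, 2) partially overlaps it — only the 10.37 mm² overlap (of its 234.39 mm²) is removed, clipping the outline; the cone at (2.5, 11) partially overlaps it — only the 30.37 mm² overlap (of its 301.27 mm²) is removed, clipping the outline; the 27.5×27.5 cube at (13.5, 5) misses the remaining region (no effect) — 1 connected region. The result has 1 disconnected region.

1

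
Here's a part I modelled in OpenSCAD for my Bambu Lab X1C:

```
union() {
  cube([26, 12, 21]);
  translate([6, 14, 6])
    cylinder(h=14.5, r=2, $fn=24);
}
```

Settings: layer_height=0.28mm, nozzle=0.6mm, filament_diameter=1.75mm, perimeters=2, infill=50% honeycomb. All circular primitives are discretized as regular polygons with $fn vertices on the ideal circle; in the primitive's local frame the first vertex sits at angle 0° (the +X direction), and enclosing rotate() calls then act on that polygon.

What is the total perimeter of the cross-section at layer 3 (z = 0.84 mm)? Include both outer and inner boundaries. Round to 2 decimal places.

At z = 0.84 mm: the 26×12 cube contributes its full rectangle (perimeter 76.00 mm); the cylinder at (6, 14) does not reach this height (z outside [6, 20.5]); Merging all regions: only the 26×12 cube is present, so the union is just that shape — boundary = 76.00 mm. Overall, the cross-section is a single solid region. Total boundary length (outer) = 76.00 mm.

76.00 mm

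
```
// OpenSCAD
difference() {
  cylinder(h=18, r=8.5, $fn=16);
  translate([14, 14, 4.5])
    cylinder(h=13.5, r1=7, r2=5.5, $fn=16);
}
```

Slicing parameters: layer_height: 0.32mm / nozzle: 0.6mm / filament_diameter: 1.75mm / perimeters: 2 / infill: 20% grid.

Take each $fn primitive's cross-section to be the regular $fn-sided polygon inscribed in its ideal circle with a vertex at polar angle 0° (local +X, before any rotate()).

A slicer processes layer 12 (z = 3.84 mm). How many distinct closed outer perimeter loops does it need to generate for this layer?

At z = 3.84 mm: the r=8.5 cylinder contributes a regular 16-gon of circumradius 8.5; the cone at (14, 14) is not intersected at this z (z outside [4.5, 18]); Taking the first minus the rest: none of the subtracted shapes is present at this height, so the r=8.5 cylinder is unchanged — 1 connected region. The result has 1 disconnected region.

1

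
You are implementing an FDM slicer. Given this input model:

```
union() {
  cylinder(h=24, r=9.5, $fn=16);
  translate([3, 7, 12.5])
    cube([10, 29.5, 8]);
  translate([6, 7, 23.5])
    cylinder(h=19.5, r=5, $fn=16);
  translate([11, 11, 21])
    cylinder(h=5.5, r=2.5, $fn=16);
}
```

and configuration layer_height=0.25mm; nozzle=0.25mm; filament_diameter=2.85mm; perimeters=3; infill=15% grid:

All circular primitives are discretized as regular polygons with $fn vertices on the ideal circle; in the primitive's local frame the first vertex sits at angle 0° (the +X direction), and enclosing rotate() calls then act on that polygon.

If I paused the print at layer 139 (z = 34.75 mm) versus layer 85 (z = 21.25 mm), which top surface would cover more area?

Layer 139 (z = 34.75): the cylinder is absent (z outside [0, 24]); the cube at (3, 7) is absent (z outside [12.5, 20.5]); the cylinder at (6, 7): section is a regular 16-gon, circumradius r=5 (area = (16/2)·5.000²·sin(360°/16) = 76.54 mm²); the cylinder at (11, 11) is not intersected at this z (z outside [21, 26.5]); Merging all regions: only the r=5 cylinder at (6, 7) is present, so the union is just that shape — area = 76.54 mm². So its area = 76.54 mm². Layer 85 (z = 21.25): the r=9.5 cylinder gives a regular 16-gon of circumradius 9.5 (constant along its height) (area = (16/2)·9.500²·sin(360°/16) = 276.30 mm²); the cube at (3, 7) does not reach this height (z outside [12.5, 20.5]); the cylinder at (6, 7) is absent (z outside [23.5, 43]); the cylinder at (11, 11): section is a regular 16-gon, circumradius r=2.5 (area = (16/2)·2.500²·sin(360°/16) = 19.13 mm²); Taking the union: the 2 present regions are separate (no shared area or edge), so areas and boundary lengths simply add and each stays a separate island — area = 295.43 mm². So its area = 295.43 mm². Layer 85 is larger (295.43 vs 76.54 mm²).

layer 85 (z = 21.25 mm)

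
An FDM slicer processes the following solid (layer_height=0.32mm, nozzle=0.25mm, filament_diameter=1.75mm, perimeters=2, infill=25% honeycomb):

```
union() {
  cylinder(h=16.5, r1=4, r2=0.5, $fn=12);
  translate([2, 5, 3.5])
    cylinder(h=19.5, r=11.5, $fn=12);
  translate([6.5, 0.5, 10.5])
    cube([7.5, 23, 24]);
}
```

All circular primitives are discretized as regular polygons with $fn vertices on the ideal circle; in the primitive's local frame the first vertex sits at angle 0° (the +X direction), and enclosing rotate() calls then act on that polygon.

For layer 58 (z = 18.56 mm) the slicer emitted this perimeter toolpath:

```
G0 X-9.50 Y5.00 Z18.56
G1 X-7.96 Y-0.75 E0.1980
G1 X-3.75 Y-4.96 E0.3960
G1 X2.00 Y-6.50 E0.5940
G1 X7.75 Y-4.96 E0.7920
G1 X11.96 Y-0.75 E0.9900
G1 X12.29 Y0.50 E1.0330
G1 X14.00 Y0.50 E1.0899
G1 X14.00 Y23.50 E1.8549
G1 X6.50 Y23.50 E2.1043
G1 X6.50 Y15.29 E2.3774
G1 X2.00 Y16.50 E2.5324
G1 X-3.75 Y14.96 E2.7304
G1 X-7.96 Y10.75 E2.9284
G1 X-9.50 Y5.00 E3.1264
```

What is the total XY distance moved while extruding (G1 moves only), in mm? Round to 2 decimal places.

Sum the Euclidean lengths of each G1 segment: total = 94.00 mm.

94.00 mm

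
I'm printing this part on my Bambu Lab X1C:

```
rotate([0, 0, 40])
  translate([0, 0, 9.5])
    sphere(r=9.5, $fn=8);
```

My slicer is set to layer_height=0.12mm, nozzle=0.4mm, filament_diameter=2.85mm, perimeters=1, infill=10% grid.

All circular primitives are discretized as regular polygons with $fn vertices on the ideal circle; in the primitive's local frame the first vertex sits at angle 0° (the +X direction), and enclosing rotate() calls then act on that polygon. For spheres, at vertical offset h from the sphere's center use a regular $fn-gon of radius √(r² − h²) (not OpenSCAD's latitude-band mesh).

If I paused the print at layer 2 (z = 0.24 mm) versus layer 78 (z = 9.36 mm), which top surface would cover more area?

layer 78 (z = 9.36 mm)

Layer 2 (z = 0.24): the sphere: section is a regular 8-gon, circumradius = √(r²−h²) = √(9.5²−9.26²) = 2.122 (area = (8/2)·2.122²·sin(360°/8) = 12.73 mm²); (whole slice rotated 40° about Z — lengths, areas and connectivity unchanged). So its area = 12.73 mm². Layer 78 (z = 9.36): the r=9.5 sphere slices to a regular 8-gon of circumradius 9.499 (√(r²−h²) with h=0.14 from center) (area = (8/2)·9.499²·sin(360°/8) = 255.21 mm²); (rotated 40° about Z; rotation is an isometry so areas/perimeters/island counts are preserved). So its area = 255.21 mm². Layer 78 is larger (255.21 vs 12.73 mm²).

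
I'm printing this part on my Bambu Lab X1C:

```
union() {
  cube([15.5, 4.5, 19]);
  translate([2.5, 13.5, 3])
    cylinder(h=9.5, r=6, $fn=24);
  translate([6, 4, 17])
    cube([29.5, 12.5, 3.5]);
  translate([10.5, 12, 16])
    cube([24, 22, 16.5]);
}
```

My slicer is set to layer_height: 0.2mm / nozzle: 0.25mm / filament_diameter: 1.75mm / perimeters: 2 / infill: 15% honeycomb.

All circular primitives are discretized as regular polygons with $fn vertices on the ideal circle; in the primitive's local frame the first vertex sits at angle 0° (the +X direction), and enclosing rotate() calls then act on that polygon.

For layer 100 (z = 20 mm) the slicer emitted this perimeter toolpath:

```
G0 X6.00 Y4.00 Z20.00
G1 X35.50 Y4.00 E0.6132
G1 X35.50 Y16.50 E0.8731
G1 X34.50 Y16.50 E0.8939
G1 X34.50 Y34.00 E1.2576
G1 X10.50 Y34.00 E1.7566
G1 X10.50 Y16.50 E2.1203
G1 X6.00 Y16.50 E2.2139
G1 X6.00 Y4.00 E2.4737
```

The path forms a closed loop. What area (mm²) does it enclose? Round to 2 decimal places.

788.75 mm²

Apply the shoelace formula to the sequence of (X, Y) vertices; enclosed area = 788.75 mm².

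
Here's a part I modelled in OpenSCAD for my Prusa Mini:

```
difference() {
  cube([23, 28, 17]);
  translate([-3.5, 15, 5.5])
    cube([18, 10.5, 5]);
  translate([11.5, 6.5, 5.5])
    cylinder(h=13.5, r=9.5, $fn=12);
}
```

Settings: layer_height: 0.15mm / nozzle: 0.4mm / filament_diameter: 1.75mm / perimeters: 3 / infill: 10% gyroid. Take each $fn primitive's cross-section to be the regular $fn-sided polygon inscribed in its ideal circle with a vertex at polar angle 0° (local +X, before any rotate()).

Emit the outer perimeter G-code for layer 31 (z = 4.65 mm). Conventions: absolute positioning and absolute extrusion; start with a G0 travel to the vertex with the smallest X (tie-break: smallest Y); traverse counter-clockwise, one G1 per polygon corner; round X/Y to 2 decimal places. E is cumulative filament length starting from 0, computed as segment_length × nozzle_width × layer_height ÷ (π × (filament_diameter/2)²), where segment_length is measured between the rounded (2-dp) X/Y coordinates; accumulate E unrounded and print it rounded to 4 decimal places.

At z = 4.65 mm: the 23×28 cube contributes its full rectangle; the cube at (-3.5, 15) is not intersected at this z (z outside [5.5, 10.5]); the cylinder at (11.5, 6.5) is absent (z outside [5.5, 19]); Subtracting the remaining from the first: none of the subtracted shapes is present at this height, so the 23×28 cube is unchanged — 1 connected region. The outline is a single polygon with 4 vertices. Extrusion per mm of travel: 0.4 × 0.15 / (π × 0.875²) = 0.024945. Accumulating E over each segment gives final E = 2.5444.

G0 X0.00 Y0.00 Z4.65
G1 X23.00 Y0.00 E0.5737
G1 X23.00 Y28.00 E1.2722
G1 X0.00 Y28.00 E1.8459
G1 X0.00 Y0.00 E2.5444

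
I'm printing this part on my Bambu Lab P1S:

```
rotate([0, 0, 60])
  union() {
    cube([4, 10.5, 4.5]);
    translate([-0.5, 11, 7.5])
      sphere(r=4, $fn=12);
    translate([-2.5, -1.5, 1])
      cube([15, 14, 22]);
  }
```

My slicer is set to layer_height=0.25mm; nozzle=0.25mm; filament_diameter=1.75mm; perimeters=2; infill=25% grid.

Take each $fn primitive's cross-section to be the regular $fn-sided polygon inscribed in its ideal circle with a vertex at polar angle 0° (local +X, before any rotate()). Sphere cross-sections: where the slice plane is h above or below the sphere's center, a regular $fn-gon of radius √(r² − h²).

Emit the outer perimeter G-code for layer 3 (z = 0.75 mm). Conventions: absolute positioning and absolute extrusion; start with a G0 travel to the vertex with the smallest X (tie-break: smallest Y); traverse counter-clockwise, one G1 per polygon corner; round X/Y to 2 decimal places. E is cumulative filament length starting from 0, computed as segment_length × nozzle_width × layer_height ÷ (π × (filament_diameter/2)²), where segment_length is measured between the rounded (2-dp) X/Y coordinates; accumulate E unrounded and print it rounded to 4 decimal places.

G0 X-9.09 Y5.25 Z0.75
G1 X0.00 Y0.00 E0.2728
G1 X2.00 Y3.46 E0.3766
G1 X-7.09 Y8.71 E0.6494
G1 X-9.09 Y5.25 E0.7532

At z = 0.75 mm: the cube is present — its section is the full 4×10.5 rectangle; the sphere at (-0.5, 11) is not intersected at this z (|z−center|=6.750 > r=4); the cube at (-2.5, -1.5) does not reach this height (z outside [1, 23]); Combining (union): only the 4×10.5 cube is present, so the union is just that shape — 1 connected region; (whole slice rotated 60° about Z — lengths, areas and connectivity unchanged). The outline is a single polygon with 4 vertices. Extrusion per mm of travel: 0.25 × 0.25 / (π × 0.875²) = 0.025984. Accumulating E over each segment gives final E = 0.7532.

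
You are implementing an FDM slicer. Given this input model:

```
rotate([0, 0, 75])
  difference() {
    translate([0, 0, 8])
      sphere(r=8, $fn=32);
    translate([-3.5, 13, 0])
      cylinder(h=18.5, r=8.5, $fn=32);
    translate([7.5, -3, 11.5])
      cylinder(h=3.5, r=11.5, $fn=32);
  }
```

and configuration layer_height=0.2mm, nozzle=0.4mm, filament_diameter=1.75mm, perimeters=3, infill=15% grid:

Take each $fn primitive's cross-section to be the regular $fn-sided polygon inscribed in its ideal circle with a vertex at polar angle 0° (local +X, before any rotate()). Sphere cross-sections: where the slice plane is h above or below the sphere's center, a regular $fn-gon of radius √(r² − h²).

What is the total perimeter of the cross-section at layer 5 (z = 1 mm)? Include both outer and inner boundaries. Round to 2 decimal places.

24.30 mm

At z = 1 mm: the sphere: section is a regular 32-gon, circumradius = √(r²−h²) = √(8²−7²) = 3.873 (perimeter = 2·32·3.873·sin(180°/32) = 24.30 mm); the r=8.5 cylinder at (-3.5, 13) contributes a regular 32-gon of circumradius 8.5 (perimeter = 2·32·8.500·sin(180°/32) = 53.32 mm); the cylinder at (7.5, -3) does not reach this height (z outside [11.5, 15]); Subtracting the remaining from the first: starting from the r=8 sphere, the r=8.5 cylinder at (-3.5, 13) misses the remaining region (no effect) — boundary = 24.30 mm; (rotated 75° about Z; rotation is an isometry so areas/perimeters/island counts are preserved). Overall, the cross-section is a single solid region. Total boundary length (outer) = 24.30 mm.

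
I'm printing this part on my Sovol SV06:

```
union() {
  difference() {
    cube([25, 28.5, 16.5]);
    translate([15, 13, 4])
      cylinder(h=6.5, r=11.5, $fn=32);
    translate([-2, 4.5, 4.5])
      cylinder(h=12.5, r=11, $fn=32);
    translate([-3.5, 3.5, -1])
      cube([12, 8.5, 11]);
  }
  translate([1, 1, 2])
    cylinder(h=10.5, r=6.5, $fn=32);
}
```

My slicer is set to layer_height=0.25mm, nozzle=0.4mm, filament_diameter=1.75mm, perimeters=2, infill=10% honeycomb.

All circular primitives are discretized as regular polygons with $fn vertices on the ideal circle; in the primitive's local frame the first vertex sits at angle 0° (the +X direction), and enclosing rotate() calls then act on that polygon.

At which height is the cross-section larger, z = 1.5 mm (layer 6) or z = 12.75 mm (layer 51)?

layer 6 (z = 1.5 mm)

Layer 6 (z = 1.5): the cube is present — its section is the full 25×28.5 rectangle (area 712.50 mm²); the cylinder at (15, 13) is absent (z outside [4, 10.5]); the cylinder at (-2, 4.5) does not reach this height (z outside [4.5, 17]); the cube at (-3.5, 3.5) (footprint 12×8.5) is included at this height (area 102.00 mm²); Subtracting the remaining from the first: starting from the 25×28.5 cube (712.50 mm²), the 12×8.5 cube at (-3.5, 3.5) partially overlaps it — only the 72.25 mm² overlap (of its 102.00 mm²) is removed, clipping the outline — area = 640.25 mm²; the cylinder at (1, 1) does not reach this height (z outside [2, 12.5]); Combining (union): only the result so far is present, so the union is just that shape — area = 640.25 mm². So its area = 640.25 mm². Layer 51 (z = 12.75): the 25×28.5 cube contributes its full rectangle (area 712.50 mm²); the cylinder at (15, 13) is absent (z outside [4, 10.5]); the r=11 cylinder at (-2, 4.5) contributes a regular 32-gon of circumradius 11 (area = (32/2)·11.000²·sin(360°/32) = 377.69 mm²); the cube at (-3.5, 3.5) does not reach this height (z outside [-1, 10]); After the difference (first − rest): starting from the 25×28.5 cube (712.50 mm²), the r=11 cylinder at (-2, 4.5) partially overlaps it — only the 111.55 mm² overlap (of its 377.69 mm²) is removed, clipping the outline — area = 600.95 mm²; the cylinder at (1, 1) does not reach this height (z outside [2, 12.5]); Combining (union): only that combined region is present, so the union is just that shape — area = 600.95 mm². So its area = 600.95 mm². Layer 6 is larger (640.25 vs 600.95 mm²).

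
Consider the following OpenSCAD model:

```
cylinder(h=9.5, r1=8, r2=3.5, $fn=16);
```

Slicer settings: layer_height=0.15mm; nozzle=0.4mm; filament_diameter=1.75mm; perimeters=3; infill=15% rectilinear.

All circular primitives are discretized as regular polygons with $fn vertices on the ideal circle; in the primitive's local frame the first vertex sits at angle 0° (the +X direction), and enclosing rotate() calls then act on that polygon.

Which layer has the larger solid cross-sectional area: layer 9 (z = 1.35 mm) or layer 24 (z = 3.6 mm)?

Layer 9 (z = 1.35): the cone contributes a regular 16-gon of circumradius 7.361 (interpolated between r1=8 and r2=3.5 at t=0.142) (area = (16/2)·7.361²·sin(360°/16) = 165.86 mm²). So its area = 165.86 mm². Layer 24 (z = 3.6): the cone contributes a regular 16-gon of circumradius 6.295 (interpolated between r1=8 and r2=3.5 at t=0.379) (area = (16/2)·6.295²·sin(360°/16) = 121.31 mm²). So its area = 121.31 mm². Layer 9 is larger (165.86 vs 121.31 mm²).

layer 9 (z = 1.35 mm)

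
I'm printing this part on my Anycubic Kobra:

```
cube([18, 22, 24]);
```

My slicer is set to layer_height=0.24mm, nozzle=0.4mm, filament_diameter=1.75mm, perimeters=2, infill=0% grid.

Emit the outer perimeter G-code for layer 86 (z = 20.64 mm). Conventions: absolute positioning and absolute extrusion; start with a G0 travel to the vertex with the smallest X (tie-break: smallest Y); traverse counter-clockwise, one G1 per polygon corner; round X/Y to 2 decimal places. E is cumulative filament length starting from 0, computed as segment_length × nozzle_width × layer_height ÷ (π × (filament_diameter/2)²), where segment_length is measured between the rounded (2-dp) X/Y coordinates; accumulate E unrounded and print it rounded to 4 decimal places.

G0 X0.00 Y0.00 Z20.64
G1 X18.00 Y0.00 E0.7184
G1 X18.00 Y22.00 E1.5965
G1 X0.00 Y22.00 E2.3149
G1 X0.00 Y0.00 E3.1930

At z = 20.64 mm: the cube is present — its section is the full 18×22 rectangle. The outline is a single polygon with 4 vertices. Extrusion per mm of travel: 0.4 × 0.24 / (π × 0.875²) = 0.039912. Accumulating E over each segment gives final E = 3.1930.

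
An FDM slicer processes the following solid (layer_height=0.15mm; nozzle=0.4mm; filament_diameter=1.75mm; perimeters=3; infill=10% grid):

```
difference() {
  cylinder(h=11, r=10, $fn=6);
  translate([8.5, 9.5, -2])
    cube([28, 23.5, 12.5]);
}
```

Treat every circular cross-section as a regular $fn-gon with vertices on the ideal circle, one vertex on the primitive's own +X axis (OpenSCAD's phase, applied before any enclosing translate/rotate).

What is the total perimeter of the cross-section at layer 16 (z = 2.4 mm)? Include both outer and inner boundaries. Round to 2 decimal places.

At z = 2.4 mm: the cylinder: section is a regular 6-gon, circumradius r=10 (perimeter = 2·6·10.000·sin(180°/6) = 60.00 mm); the cube at (8.5, 9.5) (footprint 28×23.5) is included at this height (perimeter 103.00 mm); After the difference (first − rest): starting from the r=10 cylinder, the 28×23.5 cube at (8.5, 9.5) misses the remaining region (no effect) — boundary = 60.00 mm. Overall, the cross-section is a single solid region. Total boundary length (outer) = 60.00 mm.

60.00 mm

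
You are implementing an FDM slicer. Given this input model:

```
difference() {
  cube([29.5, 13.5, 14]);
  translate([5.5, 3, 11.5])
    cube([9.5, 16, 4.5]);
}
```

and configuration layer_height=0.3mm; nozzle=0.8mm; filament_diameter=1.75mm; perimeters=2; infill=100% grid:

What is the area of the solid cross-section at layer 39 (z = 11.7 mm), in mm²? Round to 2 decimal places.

At z = 11.7 mm: the 29.5×13.5 cube contributes its full rectangle (area 398.25 mm²); the 9.5×16 cube at (5.5, 3) contributes its full rectangle (area 152.00 mm²); Subtracting the remaining from the first: starting from the 29.5×13.5 cube (398.25 mm²), the 9.5×16 cube at (5.5, 3) partially overlaps it — only the 99.75 mm² overlap (of its 152.00 mm²) is removed, clipping the outline — area = 298.50 mm². Overall, the cross-section is a single solid region. Net area = 298.50 mm².

298.50 mm²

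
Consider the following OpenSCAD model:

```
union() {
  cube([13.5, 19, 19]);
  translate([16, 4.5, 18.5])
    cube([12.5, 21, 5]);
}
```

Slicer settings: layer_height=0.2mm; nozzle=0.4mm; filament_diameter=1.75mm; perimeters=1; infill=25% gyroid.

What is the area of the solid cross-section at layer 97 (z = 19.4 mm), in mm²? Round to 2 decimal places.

At z = 19.4 mm: the cube is not intersected at this z (z outside [0, 19]); the cube at (16, 4.5) (footprint 12.5×21) is included at this height (area 262.50 mm²); Merging all regions: only the 12.5×21 cube at (16, 4.5) is present, so the union is just that shape — area = 262.50 mm². Overall, the cross-section is a single solid region. Net area = 262.50 mm².

262.50 mm²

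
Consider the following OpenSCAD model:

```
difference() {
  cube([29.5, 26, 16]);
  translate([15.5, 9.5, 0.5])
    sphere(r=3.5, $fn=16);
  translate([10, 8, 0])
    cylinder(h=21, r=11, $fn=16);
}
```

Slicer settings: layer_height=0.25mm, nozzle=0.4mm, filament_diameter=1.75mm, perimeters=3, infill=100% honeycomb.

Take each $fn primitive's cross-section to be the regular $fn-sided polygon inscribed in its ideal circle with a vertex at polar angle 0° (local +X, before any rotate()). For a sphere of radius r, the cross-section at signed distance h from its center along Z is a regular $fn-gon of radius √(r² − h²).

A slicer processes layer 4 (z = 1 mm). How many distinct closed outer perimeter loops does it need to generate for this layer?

At z = 1 mm: the 29.5×26 cube contributes its full rectangle; the r=3.5 sphere at (15.5, 9.5) contributes a regular 16-gon of circumradius √(3.5²−0.5²) = 3.464; the r=11 cylinder at (10, 8) contributes a regular 16-gon of circumradius 11; Taking the first minus the rest: starting from the 29.5×26 cube, the r=3.5 sphere at (15.5, 9.5) lies wholly inside it (removes its full 36.74 mm² and its 21.63 mm outline becomes a hole wall); the r=11 cylinder at (10, 8) partially overlaps it — only the 300.03 mm² overlap (of its 370.44 mm²) is removed, clipping the outline — 2 connected regions. The result has 2 disconnected regions.

2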